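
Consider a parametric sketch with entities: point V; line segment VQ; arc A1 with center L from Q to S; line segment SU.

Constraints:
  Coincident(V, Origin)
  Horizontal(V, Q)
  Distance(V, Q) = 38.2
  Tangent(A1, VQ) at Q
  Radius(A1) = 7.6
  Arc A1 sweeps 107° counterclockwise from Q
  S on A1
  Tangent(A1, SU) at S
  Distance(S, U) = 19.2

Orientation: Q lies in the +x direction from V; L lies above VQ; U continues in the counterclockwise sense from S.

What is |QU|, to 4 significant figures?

28.23

V is at the origin; VQ is horizontal with |VQ| = 38.2 and Q on the +x side, so Q = (38.20, 0.000). A1 meets VQ tangentially, so LQ is at right angles to VQ, so L = Q + (0, 7.6) = (38.20, 7.600). On A1, Q sits at bearing -90° from L; a 107° counterclockwise sweep puts S at bearing 17°, so S = L + 7.6·(cos 17°, sin 17°) = (45.47, 9.822). Since A1 is tangent to SU there, LS ⟂ SU, so SU runs along (−sin 17°, cos 17°); with |SU| = 19.2, U = (39.85, 28.18). Then |QU| = |U − Q| = 28.23.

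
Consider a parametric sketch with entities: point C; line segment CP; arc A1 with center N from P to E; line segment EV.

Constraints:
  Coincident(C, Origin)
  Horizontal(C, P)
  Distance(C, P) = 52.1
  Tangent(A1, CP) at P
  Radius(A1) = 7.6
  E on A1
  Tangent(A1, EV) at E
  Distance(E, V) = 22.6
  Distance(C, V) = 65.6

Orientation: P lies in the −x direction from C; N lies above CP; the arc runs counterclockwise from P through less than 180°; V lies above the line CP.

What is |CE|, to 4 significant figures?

47.19

C is at the origin; CP is horizontal with |CP| = 52.1 and P on the −x side, so P = (-52.10, 0.000). The tangent condition forces NP to be normal to CP, so N = P + (0, 7.6) = (-52.10, 7.600). Since NE ⟂ EV (tangency), |NV| = √(7.6² + 22.6²) = 23.84 regardless of where E sits on A1. So V lies on both circle(C, 65.6) and circle(N, 23.84); the above-CP intersection is V = (-57.97, 30.71). E is the foot of the tangent from V: E = (-45.71, 11.72).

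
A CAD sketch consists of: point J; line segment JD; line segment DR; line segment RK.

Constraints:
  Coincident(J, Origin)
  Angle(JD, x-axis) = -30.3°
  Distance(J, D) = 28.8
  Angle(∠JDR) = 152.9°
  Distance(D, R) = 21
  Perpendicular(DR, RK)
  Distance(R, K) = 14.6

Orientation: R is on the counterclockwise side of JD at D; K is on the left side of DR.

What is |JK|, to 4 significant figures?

46.66

J is at the origin; JD runs at -30.3° with length 28.8, so D = 28.8·(cos -30.3°, sin -30.3°) = (24.87, -14.53). ∠JDR = 152.9°, so DR runs at -30.3° + (180° − 152.9°) = -3.200° from the x-axis; with |DR| = 21.0, R = D + 21.0·(cos -3.200°, sin -3.200°) = (45.83, -15.70). DR ⟂ RK; with |RK| = 14.6 on the left of DR, K = R + 14.6·(0.05582, 0.9984) = (46.65, -1.125). Then |JK| = |K − J| = 46.66.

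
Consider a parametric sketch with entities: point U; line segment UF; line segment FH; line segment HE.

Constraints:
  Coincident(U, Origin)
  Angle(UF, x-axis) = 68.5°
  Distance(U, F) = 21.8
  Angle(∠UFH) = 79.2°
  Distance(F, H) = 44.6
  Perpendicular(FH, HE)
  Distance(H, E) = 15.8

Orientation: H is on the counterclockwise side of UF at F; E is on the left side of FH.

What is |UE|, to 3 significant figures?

40.9

U is at the origin; UF runs at 68.5° with length 21.8, so F = 21.8·(cos 68.5°, sin 68.5°) = (7.99, 20.3). ∠UFH = 79.2°, so FH runs at 68.5° + (180° − 79.2°) = 169° from the x-axis; with |FH| = 44.6, H = F + 44.6·(cos 169°, sin 169°) = (-35.8, 28.6). The perpendicularity gives HE at right angles to FH; with |HE| = 15.8 on the left of FH, E = H + 15.8·(-0.186, -0.983) = (-38.8, 13.0). Then |UE| = |E − U| = 40.9.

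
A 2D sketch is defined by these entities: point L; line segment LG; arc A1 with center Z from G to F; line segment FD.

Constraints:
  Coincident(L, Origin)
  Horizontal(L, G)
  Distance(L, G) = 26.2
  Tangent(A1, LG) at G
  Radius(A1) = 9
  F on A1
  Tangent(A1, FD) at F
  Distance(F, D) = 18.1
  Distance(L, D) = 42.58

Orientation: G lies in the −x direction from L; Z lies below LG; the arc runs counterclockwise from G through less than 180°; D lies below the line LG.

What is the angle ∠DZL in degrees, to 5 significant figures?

124.66°

Checks: |LG| = 26.20 ✓; |ZF| = 9.000 ✓; ∠(ZF, FD) = 90.00° ✓; |FD| = 18.10 ✓; |LD| = 42.58 ✓.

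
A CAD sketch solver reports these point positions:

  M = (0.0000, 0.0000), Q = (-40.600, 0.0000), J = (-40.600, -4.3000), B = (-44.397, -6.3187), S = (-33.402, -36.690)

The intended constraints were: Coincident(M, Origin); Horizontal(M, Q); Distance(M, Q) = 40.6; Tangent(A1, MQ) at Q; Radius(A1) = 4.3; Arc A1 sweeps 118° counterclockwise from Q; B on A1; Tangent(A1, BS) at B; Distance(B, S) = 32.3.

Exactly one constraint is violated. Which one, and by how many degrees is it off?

Tangent(A1, BS) at B — off by 8.10°.

M = (0.00, 0.00) ✓; M.y = 0.00, Q.y = 0.00 ✓; |MQ| = 40.60 ✓; ∠(JQ, QM) = 90.00° ✓; |JQ| = 4.300 ✓; bearing(J→B) − bearing(J→Q) = 118.0° ✓; |JB| = 4.300 ✓; ∠(JB, BS) = 98.10° ✗; |BS| = 32.30 ✓.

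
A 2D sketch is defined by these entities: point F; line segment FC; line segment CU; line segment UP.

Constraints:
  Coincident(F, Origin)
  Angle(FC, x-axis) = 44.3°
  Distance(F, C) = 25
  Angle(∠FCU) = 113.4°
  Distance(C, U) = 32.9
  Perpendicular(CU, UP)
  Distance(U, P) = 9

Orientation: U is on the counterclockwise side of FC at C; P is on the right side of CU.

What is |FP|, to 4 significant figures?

53.43

F is at the origin; FC runs at 44.3° with length 25.0, so C = 25.0·(cos 44.3°, sin 44.3°) = (17.89, 17.46). ∠FCU = 113.4°, so CU runs at 44.3° + (180° − 113.4°) = 110.9° from the x-axis; with |CU| = 32.9, U = C + 32.9·(cos 110.9°, sin 110.9°) = (6.156, 48.20). The perpendicularity gives UP at right angles to CU; with |UP| = 9.0 on the right of CU, P = U + 9.0·(0.9342, 0.3567) = (14.56, 51.41). Then |FP| = |P − F| = 53.43.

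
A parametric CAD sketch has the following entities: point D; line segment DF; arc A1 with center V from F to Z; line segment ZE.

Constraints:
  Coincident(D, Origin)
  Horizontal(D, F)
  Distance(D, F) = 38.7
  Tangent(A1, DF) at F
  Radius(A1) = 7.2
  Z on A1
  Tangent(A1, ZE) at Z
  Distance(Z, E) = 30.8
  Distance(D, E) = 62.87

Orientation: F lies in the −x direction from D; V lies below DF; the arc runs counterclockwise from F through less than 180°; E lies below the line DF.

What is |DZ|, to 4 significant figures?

46.15

D is at the origin; D and F share the same y with |DF| = 38.7 and F on the −x side, so F = (-38.70, 0.000). The tangent condition forces VF to be normal to DF, so V = F + (0, -7.2) = (-38.70, -7.200). Since VZ ⟂ ZE (tangency), |VE| = √(7.2² + 30.8²) = 31.63 regardless of where Z sits on A1. So E lies on both circle(D, 62.87) and circle(V, 31.63); the below-DF intersection is E = (-51.44, -36.15). Z is the foot of the tangent from E: Z = (-45.78, -5.877).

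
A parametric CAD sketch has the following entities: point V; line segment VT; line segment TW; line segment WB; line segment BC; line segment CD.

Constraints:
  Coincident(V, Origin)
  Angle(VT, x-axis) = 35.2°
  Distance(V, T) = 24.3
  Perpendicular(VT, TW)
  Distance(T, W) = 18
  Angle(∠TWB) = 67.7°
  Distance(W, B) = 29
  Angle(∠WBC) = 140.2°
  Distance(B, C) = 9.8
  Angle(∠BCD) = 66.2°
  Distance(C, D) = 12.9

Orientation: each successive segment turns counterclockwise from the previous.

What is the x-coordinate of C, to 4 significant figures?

-4.856

V is at the origin; VT runs at 35.2° with length 24.3, so T = (19.86, 14.01). VT ⟂ TW, so TW runs at 125.2°; with |TW| = 18.0, W = (9.481, 28.72). ∠TWB = 67.7° gives WB at -122.5° from the x-axis; with |WB| = 29.0, B = (-6.101, 4.258). ∠WBC = 140.2° gives BC at -82.70° from the x-axis; with |BC| = 9.8, C = (-4.856, -5.463). So C.x = -4.856.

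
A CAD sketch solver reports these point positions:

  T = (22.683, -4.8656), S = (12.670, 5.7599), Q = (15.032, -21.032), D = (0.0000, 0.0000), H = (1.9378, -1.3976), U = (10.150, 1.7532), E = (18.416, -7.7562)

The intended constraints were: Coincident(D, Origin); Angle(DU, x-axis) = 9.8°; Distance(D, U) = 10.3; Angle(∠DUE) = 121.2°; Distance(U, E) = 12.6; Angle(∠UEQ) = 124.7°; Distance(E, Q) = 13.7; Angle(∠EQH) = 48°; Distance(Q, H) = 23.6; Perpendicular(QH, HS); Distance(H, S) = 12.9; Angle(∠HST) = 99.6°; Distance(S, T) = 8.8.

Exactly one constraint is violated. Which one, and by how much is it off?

Distance(S, T) = 8.8 — off by 5.80.

D = (0.00, 0.00) ✓; DU at 9.800° ✓; |DU| = 10.30 ✓; ∠DUE = 121.2° ✓; |UE| = 12.60 ✓; ∠UEQ = 124.7° ✓; |EQ| = 13.70 ✓; ∠EQH = 48.00° ✓; |QH| = 23.60 ✓; ∠(QH, HS) = 90.00° ✓; |HS| = 12.90 ✓; ∠HST = 99.60° ✓; |ST| = 14.60 ✗.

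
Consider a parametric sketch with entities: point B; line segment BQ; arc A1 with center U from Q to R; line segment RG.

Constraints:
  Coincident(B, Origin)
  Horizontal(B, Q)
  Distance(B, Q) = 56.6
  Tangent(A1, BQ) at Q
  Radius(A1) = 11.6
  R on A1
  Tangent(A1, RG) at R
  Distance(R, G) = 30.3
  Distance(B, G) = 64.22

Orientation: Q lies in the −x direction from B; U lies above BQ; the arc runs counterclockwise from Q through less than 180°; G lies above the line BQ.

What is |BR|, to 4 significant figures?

46.80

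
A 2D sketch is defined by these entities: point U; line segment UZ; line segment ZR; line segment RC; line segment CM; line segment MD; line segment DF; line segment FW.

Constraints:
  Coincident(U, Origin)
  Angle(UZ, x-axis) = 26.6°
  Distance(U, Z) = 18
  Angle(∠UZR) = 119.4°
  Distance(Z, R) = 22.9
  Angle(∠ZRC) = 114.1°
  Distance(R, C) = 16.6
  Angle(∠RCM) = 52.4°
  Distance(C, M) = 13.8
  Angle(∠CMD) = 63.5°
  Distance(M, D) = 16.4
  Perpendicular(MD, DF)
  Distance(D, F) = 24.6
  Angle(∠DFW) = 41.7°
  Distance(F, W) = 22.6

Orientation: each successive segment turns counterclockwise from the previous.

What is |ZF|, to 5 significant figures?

48.104

U is at the origin; UZ runs at 26.6° with length 18.0, so Z = (16.095, 8.0597). ∠UZR = 119.4° gives ZR at 87.200° from the x-axis; with |ZR| = 22.9, R = (17.213, 30.932). ∠ZRC = 114.1° gives RC at 153.10° from the x-axis; with |RC| = 16.6, C = (2.4096, 38.443). ∠RCM = 52.4° gives CM at -79.300° from the x-axis; with |CM| = 13.8, M = (4.9718, 24.883). ∠CMD = 63.5° gives MD at 37.200° from the x-axis; with |MD| = 16.4, D = (18.035, 34.798). The perpendicularity gives DF at right angles to MD, so DF runs at 127.20°; with |DF| = 24.6, F = (3.1617, 54.393). Then |ZF| = |F − Z| = 48.104.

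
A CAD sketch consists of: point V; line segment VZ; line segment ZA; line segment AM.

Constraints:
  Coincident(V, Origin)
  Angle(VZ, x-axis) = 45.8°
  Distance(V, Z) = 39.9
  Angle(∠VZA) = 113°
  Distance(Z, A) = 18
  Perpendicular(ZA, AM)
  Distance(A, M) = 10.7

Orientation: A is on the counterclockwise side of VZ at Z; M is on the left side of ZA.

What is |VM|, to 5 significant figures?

42.494

∠VZA = 113.0°, so ZA runs at 45.8° + (180° − 113.0°) = 112.80° from the x-axis; with |ZA| = 18.0, A = Z + 18.0·(cos 112.80°, sin 112.80°) = (20.842, 45.198). The perpendicularity gives AM at right angles to ZA; with |AM| = 10.7 on the left of ZA, M = A + 10.7·(-0.92186, -0.38752) = (10.978, 41.052). Then |VM| = |M − V| = 42.494.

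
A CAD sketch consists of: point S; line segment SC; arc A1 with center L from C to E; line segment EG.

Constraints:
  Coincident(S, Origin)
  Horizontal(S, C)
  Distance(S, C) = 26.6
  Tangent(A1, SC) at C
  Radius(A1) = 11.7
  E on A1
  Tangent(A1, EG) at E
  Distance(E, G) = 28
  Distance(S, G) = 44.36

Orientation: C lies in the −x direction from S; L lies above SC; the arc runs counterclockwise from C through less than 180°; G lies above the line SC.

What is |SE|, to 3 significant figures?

19.7

Checks: |LE| = 11.70 ✓; ∠(LE, EG) = 90.00° ✓; |EG| = 28.00 ✓; |SG| = 44.36 ✓.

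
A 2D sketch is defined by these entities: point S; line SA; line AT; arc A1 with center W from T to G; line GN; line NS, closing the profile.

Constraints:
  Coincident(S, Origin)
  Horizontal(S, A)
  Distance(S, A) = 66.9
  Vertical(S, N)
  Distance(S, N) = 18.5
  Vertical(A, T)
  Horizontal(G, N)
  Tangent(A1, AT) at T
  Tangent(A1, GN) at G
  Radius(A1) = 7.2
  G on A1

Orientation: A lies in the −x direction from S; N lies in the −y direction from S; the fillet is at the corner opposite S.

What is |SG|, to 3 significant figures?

62.5

S is at the origin; S and A share the same y with |SA| = 66.9 and A on the −x side, so A = (-66.9, 0.00). S and N share the same x with |SN| = 18.5 and N on the −y side, so N = (0.00, -18.5). The virtual corner opposite S is at (-66.9, -18.5). A1 meets AT tangentially, so WT is at right angles to AT and A1 meets GN tangentially, so WG is at right angles to GN, with radius 7.2, so the center W sits 7.2 in from both sides at W = (-59.7, -11.3). That places the tangent points at T = (-66.9, -11.3) on AT and G = (-59.7, -18.5) on GN. Then |SG| = |G − S| = 62.5.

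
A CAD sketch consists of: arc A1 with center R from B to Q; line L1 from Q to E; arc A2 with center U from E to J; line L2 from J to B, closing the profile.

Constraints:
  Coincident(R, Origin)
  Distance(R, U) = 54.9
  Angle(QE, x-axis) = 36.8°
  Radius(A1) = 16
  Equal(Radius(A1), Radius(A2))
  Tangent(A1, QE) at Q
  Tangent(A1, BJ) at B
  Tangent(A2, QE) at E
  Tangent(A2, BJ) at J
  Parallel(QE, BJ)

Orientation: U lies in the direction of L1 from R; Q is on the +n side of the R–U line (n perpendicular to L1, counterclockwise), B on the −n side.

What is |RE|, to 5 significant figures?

57.184

The slot axis is L1's direction at 36.8°, so u = (cos 36.8°, sin 36.8°) = (0.80073, 0.59902) and n = (−sin 36.8°, cos 36.8°) = (-0.59902, 0.80073). R is at the origin and U lies 54.9 along u from R, so U = 54.9·u = (43.960, 32.886). Tangency of A1 to both parallel lines with radius 16.0 puts Q and B at R ± 16.0·n: Q = (-9.5844, 12.812), B = (9.5844, -12.812). Equal radii place E and J the same way about U: E = U + 16.0·n = (34.376, 45.698), J = U − 16.0·n = (53.545, 20.075). Then |RE| = |E − R| = 57.184.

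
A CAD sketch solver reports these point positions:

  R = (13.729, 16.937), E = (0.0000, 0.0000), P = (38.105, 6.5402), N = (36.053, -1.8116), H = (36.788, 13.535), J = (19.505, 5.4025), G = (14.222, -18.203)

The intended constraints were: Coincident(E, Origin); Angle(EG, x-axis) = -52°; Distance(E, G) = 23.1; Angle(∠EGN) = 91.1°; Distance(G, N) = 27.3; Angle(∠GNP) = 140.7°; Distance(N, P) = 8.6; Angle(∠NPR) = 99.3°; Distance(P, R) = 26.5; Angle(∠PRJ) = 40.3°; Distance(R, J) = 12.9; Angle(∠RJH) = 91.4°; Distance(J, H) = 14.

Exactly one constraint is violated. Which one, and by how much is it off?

Distance(J, H) = 14 — off by 5.10.

E = (0.00, 0.00) ✓; EG at -52.00° ✓; |EG| = 23.10 ✓; ∠EGN = 91.10° ✓; |GN| = 27.30 ✓; ∠GNP = 140.7° ✓; |NP| = 8.600 ✓; ∠NPR = 99.30° ✓; |PR| = 26.50 ✓; ∠PRJ = 40.30° ✓; |RJ| = 12.90 ✓; ∠RJH = 91.40° ✓; |JH| = 19.10 ✗.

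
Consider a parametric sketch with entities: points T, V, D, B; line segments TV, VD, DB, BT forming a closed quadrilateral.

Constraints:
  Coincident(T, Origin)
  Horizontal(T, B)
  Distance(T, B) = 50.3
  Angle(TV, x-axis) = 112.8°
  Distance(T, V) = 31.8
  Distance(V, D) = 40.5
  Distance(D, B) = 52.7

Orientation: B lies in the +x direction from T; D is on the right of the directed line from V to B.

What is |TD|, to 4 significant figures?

9.826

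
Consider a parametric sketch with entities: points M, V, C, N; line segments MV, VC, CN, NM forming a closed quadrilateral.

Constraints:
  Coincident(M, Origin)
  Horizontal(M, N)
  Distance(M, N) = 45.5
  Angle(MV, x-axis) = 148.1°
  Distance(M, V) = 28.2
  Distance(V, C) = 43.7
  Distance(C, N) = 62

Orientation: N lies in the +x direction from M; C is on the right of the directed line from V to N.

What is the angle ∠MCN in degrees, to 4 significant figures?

43.09°

M is at the origin; MN is horizontal with |MN| = 45.5 and N in +x, so N = (45.5, 0). MV runs at 148.1° with |MV| = 28.2, so V = (-23.94, 14.90). C is determined by |VC| = 43.7 and |CN| = 62.0 together: it lies at the intersection of circle(V, 43.7) and circle(N, 62.0). With |VN| = 71.02, the foot of the radical line on VN is 21.89 from V and the perpendicular offset is √(43.7² − 21.89²) = 37.82. Taking the right-of-VN solution: C = (-10.47, -26.67).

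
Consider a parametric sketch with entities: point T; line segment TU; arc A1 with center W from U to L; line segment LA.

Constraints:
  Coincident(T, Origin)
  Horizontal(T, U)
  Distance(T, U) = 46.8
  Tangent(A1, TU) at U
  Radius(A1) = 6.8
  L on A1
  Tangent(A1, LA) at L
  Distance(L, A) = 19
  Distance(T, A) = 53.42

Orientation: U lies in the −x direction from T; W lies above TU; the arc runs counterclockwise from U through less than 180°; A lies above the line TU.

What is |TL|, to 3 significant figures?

41.3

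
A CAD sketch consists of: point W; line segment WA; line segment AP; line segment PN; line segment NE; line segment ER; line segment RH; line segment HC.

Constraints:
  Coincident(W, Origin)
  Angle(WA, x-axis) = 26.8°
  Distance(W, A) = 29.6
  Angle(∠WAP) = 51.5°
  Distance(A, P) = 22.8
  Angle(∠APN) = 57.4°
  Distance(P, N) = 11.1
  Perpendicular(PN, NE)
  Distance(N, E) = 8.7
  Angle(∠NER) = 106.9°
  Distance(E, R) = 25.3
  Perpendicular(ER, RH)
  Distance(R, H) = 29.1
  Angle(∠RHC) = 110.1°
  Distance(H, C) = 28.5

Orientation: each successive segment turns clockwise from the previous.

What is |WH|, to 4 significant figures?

43.54

W is at the origin; WA runs at 26.8° with length 29.6, so A = (26.42, 13.35). ∠WAP = 51.5° gives AP at -101.7° from the x-axis; with |AP| = 22.8, P = (21.80, -8.980). ∠APN = 57.4° gives PN at 135.7° from the x-axis; with |PN| = 11.1, N = (13.85, -1.228). The perpendicularity gives NE at right angles to PN, so NE runs at 45.70°; with |NE| = 8.7, E = (19.93, 4.999). ∠NER = 106.9° gives ER at -27.40° from the x-axis; with |ER| = 25.3, R = (42.39, -6.644). The perpendicularity gives RH at right angles to ER, so RH runs at -117.4°; with |RH| = 29.1, H = (29.00, -32.48). Then |WH| = |H − W| = 43.54.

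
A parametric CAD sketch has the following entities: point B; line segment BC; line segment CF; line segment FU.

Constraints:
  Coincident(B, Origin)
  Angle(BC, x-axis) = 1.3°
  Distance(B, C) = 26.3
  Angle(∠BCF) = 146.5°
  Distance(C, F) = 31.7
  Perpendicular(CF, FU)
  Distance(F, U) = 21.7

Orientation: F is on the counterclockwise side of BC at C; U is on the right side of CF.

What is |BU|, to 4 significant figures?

64.71

B is at the origin; BC runs at 1.3° with length 26.3, so C = 26.3·(cos 1.3°, sin 1.3°) = (26.29, 0.5967). ∠BCF = 146.5°, so CF runs at 1.3° + (180° − 146.5°) = 34.80° from the x-axis; with |CF| = 31.7, F = C + 31.7·(cos 34.80°, sin 34.80°) = (52.32, 18.69). CF ⟂ FU; with |FU| = 21.7 on the right of CF, U = F + 21.7·(0.5707, -0.8211) = (64.71, 0.8694). Then |BU| = |U − B| = 64.71.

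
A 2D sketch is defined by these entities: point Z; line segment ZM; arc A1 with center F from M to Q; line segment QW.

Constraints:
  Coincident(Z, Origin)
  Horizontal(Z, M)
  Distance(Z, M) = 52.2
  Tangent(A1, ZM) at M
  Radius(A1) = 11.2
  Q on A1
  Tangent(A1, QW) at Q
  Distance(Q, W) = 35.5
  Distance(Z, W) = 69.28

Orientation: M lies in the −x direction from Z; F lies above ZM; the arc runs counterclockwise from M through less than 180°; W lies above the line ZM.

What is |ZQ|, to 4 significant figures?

43.56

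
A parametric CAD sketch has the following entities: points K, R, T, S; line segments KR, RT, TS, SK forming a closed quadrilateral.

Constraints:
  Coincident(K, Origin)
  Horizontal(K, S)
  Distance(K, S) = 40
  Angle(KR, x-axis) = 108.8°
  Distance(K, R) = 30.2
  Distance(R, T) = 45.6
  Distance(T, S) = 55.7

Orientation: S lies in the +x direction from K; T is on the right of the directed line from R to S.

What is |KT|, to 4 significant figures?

21.36

K is at the origin; K and S share the same y with |KS| = 40.0 and S in +x, so S = (40.0, 0). KR runs at 108.8° with |KR| = 30.2, so R = (-9.732, 28.59). T is determined by |RT| = 45.6 and |TS| = 55.7 together: it lies at the intersection of circle(R, 45.6) and circle(S, 55.7). With |RS| = 57.36, the foot of the radical line on RS is 19.76 from R and the perpendicular offset is √(45.6² − 19.76²) = 41.09. Taking the right-of-RS solution: T = (-13.08, -16.89).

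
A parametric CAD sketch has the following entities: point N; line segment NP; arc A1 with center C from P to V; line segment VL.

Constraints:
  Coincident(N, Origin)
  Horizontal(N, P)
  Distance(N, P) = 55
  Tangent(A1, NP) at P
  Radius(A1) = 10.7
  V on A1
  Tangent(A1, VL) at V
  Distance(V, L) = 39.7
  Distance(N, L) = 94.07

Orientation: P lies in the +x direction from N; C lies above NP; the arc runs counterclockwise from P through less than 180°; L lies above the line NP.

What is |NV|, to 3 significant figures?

64.0

N is at the origin; N and P share the same y with |NP| = 55.0 and P on the +x side, so P = (55.0, 0.00). The tangent condition forces CP to be normal to NP, so C = P + (0, 10.7) = (55.0, 10.7). Since CV ⟂ VL (tangency), |CL| = √(10.7² + 39.7²) = 41.1 regardless of where V sits on A1. So L lies on both circle(N, 94.07) and circle(C, 41.1); the above-NP intersection is L = (86.4, 37.3). V is the foot of the tangent from L: V = (63.8, 4.62).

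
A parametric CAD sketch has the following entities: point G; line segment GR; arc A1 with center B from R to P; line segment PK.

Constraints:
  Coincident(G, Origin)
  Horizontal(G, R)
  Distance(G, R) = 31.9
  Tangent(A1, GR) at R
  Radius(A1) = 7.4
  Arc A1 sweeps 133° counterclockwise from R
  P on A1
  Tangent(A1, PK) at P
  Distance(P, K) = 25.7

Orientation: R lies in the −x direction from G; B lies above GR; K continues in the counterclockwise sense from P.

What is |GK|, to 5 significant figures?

53.976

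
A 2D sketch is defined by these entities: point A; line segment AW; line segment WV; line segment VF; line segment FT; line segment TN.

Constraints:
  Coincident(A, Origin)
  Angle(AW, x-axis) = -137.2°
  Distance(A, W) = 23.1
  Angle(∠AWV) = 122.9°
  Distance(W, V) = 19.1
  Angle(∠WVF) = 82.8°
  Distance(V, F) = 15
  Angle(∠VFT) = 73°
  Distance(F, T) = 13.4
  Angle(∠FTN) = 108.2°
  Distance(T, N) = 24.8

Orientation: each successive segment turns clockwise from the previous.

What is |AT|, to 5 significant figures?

20.198

A is at the origin; AW runs at -137.2° with length 23.1, so W = (-16.949, -15.695). ∠AWV = 122.9° gives WV at 165.70° from the x-axis; with |WV| = 19.1, V = (-35.457, -10.977). ∠WVF = 82.8° gives VF at 68.500° from the x-axis; with |VF| = 15.0, F = (-29.960, 2.9789). ∠VFT = 73.0° gives FT at -38.500° from the x-axis; with |FT| = 13.4, T = (-19.473, -5.3628). Then |AT| = |T − A| = 20.198.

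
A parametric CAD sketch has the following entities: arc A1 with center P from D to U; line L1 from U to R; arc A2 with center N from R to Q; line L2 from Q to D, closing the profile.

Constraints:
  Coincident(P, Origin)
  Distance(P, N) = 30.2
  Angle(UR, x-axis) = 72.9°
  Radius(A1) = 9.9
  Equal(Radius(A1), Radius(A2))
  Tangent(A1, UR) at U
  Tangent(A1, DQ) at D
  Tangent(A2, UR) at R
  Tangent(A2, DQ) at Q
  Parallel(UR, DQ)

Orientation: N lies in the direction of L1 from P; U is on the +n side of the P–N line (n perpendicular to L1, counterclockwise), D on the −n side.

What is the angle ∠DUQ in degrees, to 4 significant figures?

56.75°

The slot axis is L1's direction at 72.9°, so u = (cos 72.9°, sin 72.9°) = (0.2940, 0.9558) and n = (−sin 72.9°, cos 72.9°) = (-0.9558, 0.2940). P is at the origin and N lies 30.2 along u from P, so N = 30.2·u = (8.880, 28.86). Tangency of A1 to both parallel lines with radius 9.9 puts U and D at P ± 9.9·n: U = (-9.462, 2.911), D = (9.462, -2.911). Equal radii place R and Q the same way about N: R = N + 9.9·n = (-0.5823, 31.78), Q = N − 9.9·n = (18.34, 25.95). Then cos ∠DUQ = UD·UQ / (|UD||UQ|), giving 56.75°.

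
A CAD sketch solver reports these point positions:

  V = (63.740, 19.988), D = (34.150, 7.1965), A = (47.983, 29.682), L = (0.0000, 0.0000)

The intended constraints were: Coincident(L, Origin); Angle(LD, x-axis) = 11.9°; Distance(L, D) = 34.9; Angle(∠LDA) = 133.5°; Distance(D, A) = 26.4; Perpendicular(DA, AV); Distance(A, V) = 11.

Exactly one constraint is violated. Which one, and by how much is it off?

Distance(A, V) = 11 — off by 7.50.

L = (0.00, 0.00) ✓; LD at 11.90° ✓; |LD| = 34.90 ✓; ∠LDA = 133.5° ✓; |DA| = 26.40 ✓; ∠(DA, AV) = 90.00° ✓; |AV| = 18.50 ✗.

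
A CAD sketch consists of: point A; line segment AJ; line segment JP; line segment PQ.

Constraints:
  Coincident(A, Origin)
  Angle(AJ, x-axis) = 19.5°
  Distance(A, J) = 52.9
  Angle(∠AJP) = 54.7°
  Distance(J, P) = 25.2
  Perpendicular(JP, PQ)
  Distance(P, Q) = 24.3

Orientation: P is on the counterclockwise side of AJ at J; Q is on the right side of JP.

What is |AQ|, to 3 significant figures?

67.7

A is at the origin; AJ runs at 19.5° with length 52.9, so J = 52.9·(cos 19.5°, sin 19.5°) = (49.9, 17.7). ∠AJP = 54.7°, so JP runs at 19.5° + (180° − 54.7°) = 145° from the x-axis; with |JP| = 25.2, P = J + 25.2·(cos 145°, sin 145°) = (29.3, 32.2). The perpendicularity gives PQ at right angles to JP; with |PQ| = 24.3 on the right of JP, Q = P + 24.3·(0.576, 0.817) = (43.3, 52.0). Then |AQ| = |Q − A| = 67.7.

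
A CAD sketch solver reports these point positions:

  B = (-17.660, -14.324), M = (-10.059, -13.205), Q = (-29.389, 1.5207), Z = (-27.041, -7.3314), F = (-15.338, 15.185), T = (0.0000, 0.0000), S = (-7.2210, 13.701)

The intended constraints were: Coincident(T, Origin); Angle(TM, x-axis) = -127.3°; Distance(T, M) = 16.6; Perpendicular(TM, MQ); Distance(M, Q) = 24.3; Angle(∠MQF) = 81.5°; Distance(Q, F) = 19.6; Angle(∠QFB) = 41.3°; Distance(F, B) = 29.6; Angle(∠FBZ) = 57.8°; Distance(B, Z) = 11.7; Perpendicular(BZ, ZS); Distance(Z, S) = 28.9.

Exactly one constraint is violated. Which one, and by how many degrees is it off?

Perpendicular(BZ, ZS) — off by 6.60°.

T = (0.00, 0.00) ✓; TM at -127.3° ✓; |TM| = 16.60 ✓; ∠(TM, MQ) = 90.00° ✓; |MQ| = 24.30 ✓; ∠MQF = 81.50° ✓; |QF| = 19.60 ✓; ∠QFB = 41.30° ✓; |FB| = 29.60 ✓; ∠FBZ = 57.80° ✓; |BZ| = 11.70 ✓; ∠(BZ, ZS) = 96.60° ✗; |ZS| = 28.90 ✓.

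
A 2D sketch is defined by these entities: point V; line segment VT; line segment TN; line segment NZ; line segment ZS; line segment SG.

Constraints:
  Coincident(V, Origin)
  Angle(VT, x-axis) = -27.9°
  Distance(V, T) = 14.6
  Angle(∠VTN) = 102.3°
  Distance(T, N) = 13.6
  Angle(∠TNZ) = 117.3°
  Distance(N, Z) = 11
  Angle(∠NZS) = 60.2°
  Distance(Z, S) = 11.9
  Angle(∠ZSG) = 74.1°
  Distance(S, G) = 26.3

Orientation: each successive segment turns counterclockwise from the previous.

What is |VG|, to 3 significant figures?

35.0

V is at the origin; VT runs at -27.9° with length 14.6, so T = (12.9, -6.83). ∠VTN = 102.3° gives TN at 49.8° from the x-axis; with |TN| = 13.6, N = (21.7, 3.56). ∠TNZ = 117.3° gives NZ at 112° from the x-axis; with |NZ| = 11.0, Z = (17.5, 13.7). ∠NZS = 60.2° gives ZS at -128° from the x-axis; with |ZS| = 11.9, S = (10.2, 4.30). ∠ZSG = 74.1° gives SG at -21.8° from the x-axis; with |SG| = 26.3, G = (34.6, -5.46). Then |VG| = |G − V| = 35.0.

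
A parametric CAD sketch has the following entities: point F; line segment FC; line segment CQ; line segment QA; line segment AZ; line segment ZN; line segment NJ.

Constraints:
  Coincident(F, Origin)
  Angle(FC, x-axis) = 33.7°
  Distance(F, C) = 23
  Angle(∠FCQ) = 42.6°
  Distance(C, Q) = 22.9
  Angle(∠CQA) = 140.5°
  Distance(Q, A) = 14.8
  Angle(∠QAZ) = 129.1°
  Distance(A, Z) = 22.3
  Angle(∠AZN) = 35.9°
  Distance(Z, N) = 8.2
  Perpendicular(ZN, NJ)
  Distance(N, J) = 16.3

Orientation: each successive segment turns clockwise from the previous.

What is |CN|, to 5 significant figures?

38.619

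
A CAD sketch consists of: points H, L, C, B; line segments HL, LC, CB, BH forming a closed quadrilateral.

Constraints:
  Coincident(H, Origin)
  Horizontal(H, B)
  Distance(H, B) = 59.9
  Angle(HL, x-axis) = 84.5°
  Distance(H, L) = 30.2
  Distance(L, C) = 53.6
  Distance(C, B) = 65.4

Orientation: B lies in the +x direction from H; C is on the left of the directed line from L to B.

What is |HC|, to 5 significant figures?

77.743

H is at the origin; H and B share the same y with |HB| = 59.9 and B in +x, so B = (59.9, 0). HL runs at 84.5° with |HL| = 30.2, so L = (2.8945, 30.061). C is determined by |LC| = 53.6 and |CB| = 65.4 together: it lies at the intersection of circle(L, 53.6) and circle(B, 65.4). With |LB| = 64.446, the foot of the radical line on LB is 21.329 from L and the perpendicular offset is √(53.6² − 21.329²) = 49.174. Taking the left-of-LB solution: C = (44.698, 63.609).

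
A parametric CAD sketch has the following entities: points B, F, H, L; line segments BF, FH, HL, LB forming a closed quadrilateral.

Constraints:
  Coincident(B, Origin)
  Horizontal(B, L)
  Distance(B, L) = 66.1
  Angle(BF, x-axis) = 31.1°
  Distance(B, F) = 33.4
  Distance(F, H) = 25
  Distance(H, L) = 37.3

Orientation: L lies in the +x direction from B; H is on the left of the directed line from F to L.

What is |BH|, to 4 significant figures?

58.29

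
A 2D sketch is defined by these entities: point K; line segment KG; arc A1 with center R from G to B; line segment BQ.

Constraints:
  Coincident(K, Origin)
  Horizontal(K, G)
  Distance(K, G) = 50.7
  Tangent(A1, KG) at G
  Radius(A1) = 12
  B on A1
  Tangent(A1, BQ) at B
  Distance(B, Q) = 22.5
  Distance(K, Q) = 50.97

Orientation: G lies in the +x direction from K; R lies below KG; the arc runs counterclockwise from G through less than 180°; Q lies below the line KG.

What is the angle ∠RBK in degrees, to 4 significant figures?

165.4°

K is at the origin; KG is horizontal with |KG| = 50.7 and G on the +x side, so G = (50.70, 0.000). Since A1 is tangent to KG there, RG ⟂ KG, so R = G + (0, -12) = (50.70, -12.00). Since RB ⟂ BQ (tangency), |RQ| = √(12.0² + 22.5²) = 25.50 regardless of where B sits on A1. So Q lies on both circle(K, 50.97) and circle(R, 25.50); the below-KG intersection is Q = (37.92, -34.06). B is the foot of the tangent from Q: B = (38.71, -11.58).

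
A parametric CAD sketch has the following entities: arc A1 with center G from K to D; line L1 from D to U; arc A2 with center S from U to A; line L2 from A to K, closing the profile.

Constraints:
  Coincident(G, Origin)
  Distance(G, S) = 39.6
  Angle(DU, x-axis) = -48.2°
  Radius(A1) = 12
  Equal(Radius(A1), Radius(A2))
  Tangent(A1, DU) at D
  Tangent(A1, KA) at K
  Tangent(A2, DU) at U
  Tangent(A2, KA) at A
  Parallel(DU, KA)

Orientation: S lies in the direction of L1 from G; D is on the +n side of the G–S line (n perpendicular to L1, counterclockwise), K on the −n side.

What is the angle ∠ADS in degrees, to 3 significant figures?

14.4°

The slot axis is L1's direction at -48.2°, so u = (cos -48.2°, sin -48.2°) = (0.667, -0.745) and n = (−sin -48.2°, cos -48.2°) = (0.745, 0.667). G is at the origin and S lies 39.6 along u from G, so S = 39.6·u = (26.4, -29.5). Tangency of A1 to both parallel lines with radius 12.0 puts D and K at G ± 12.0·n: D = (8.95, 8.00), K = (-8.95, -8.00). Equal radii place U and A the same way about S: U = S + 12.0·n = (35.3, -21.5), A = S − 12.0·n = (17.4, -37.5). Then cos ∠ADS = DA·DS / (|DA||DS|), giving 14.4°.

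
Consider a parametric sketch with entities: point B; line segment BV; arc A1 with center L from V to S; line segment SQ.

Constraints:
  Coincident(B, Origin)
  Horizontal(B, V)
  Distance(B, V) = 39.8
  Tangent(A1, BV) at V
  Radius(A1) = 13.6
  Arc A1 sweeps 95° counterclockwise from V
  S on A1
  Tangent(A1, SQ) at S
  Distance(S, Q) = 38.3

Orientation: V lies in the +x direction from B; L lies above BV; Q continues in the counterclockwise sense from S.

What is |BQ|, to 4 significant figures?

72.83

On A1, V sits at bearing -90° from L; a 95° counterclockwise sweep puts S at bearing 5°, so S = L + 13.6·(cos 5°, sin 5°) = (53.35, 14.79). Tangency of A1 to SQ means the radius LS is perpendicular to SQ, so SQ runs along (−sin 5°, cos 5°); with |SQ| = 38.3, Q = (50.01, 52.94). Then |BQ| = |Q − B| = 72.83.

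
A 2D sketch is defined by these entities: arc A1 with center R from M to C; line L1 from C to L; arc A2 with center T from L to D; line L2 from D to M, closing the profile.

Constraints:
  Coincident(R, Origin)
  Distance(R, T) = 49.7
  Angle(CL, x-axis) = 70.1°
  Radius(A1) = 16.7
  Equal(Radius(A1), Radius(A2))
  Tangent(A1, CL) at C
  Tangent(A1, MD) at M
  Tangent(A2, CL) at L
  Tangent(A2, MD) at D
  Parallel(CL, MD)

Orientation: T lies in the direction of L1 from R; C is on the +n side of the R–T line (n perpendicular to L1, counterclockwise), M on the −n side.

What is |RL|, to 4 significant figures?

52.43

Tangency of A1 to both parallel lines with radius 16.7 puts C and M at R ± 16.7·n: C = (-15.70, 5.684), M = (15.70, -5.684). Equal radii place L and D the same way about T: L = T + 16.7·n = (1.214, 52.42), D = T − 16.7·n = (32.62, 41.05). Then |RL| = |L − R| = 52.43.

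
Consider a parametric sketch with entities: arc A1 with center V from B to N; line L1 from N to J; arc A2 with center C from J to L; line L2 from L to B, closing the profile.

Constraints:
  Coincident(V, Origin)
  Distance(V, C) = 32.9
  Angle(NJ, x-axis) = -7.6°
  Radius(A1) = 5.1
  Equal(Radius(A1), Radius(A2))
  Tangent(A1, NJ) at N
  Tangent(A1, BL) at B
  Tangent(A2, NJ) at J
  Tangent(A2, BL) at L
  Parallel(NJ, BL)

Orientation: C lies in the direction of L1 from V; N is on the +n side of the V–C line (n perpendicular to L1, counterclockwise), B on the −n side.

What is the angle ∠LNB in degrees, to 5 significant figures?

72.775°

The slot axis is L1's direction at -7.6°, so u = (cos -7.6°, sin -7.6°) = (0.99122, -0.13226) and n = (−sin -7.6°, cos -7.6°) = (0.13226, 0.99122). V is at the origin and C lies 32.9 along u from V, so C = 32.9·u = (32.611, -4.3512). Tangency of A1 to both parallel lines with radius 5.1 puts N and B at V ± 5.1·n: N = (0.67451, 5.0552), B = (-0.67451, -5.0552). Equal radii place J and L the same way about C: J = C + 5.1·n = (33.285, 0.70396), L = C − 5.1·n = (31.936, -9.4064). Then cos ∠LNB = NL·NB / (|NL||NB|), giving 72.775°.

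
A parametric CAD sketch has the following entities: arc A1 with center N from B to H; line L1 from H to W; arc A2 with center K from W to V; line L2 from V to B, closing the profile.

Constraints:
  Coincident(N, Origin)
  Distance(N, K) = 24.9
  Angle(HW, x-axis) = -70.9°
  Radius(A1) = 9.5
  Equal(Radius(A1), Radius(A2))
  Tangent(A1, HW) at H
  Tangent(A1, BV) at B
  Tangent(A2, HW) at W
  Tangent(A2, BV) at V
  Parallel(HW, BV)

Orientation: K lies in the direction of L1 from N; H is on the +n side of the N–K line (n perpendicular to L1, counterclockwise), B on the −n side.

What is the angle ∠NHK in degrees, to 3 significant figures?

69.1°

N is at the origin and K lies 24.9 along u from N, so K = 24.9·u = (8.15, -23.5). Tangency of A1 to both parallel lines with radius 9.5 puts H and B at N ± 9.5·n: H = (8.98, 3.11), B = (-8.98, -3.11). Then cos ∠NHK = HN·HK / (|HN||HK|), giving 69.1°.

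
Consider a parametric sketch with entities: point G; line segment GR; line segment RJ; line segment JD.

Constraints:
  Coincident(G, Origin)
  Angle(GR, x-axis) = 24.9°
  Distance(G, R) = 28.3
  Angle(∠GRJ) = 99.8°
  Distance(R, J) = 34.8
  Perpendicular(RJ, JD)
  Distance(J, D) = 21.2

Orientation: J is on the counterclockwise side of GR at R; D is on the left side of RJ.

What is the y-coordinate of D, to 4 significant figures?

39.99

G is at the origin; GR runs at 24.9° with length 28.3, so R = 28.3·(cos 24.9°, sin 24.9°) = (25.67, 11.92). ∠GRJ = 99.8°, so RJ runs at 24.9° + (180° − 99.8°) = 105.1° from the x-axis; with |RJ| = 34.8, J = R + 34.8·(cos 105.1°, sin 105.1°) = (16.60, 45.51). RJ ⟂ JD; with |JD| = 21.2 on the left of RJ, D = J + 21.2·(-0.9655, -0.2605) = (-3.864, 39.99). So D.y = 39.99.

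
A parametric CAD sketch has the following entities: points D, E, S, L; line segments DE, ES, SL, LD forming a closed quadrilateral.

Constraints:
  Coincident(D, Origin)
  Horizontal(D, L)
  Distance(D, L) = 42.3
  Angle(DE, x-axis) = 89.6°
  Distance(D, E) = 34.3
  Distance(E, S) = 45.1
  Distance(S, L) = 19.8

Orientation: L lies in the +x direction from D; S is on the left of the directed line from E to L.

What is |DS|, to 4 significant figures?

47.28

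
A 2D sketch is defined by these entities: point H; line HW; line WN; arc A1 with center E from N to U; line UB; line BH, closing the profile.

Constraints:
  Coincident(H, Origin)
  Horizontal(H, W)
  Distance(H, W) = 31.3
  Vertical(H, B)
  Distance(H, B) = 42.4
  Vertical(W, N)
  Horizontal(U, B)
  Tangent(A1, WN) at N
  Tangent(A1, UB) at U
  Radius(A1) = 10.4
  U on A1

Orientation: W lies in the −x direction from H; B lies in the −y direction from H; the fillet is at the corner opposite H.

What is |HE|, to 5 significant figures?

38.221

H is at the origin; H and W share the same y with |HW| = 31.3 and W on the −x side, so W = (-31.300, 0.0000). HB is vertical with |HB| = 42.4 and B on the −y side, so B = (0.0000, -42.400). The virtual corner opposite H is at (-31.300, -42.400). A1 meets WN tangentially, so EN is at right angles to WN and A1 meets UB tangentially, so EU is at right angles to UB, with radius 10.4, so the center E sits 10.4 in from both sides at E = (-20.900, -32.000). Then |HE| = |E − H| = 38.221.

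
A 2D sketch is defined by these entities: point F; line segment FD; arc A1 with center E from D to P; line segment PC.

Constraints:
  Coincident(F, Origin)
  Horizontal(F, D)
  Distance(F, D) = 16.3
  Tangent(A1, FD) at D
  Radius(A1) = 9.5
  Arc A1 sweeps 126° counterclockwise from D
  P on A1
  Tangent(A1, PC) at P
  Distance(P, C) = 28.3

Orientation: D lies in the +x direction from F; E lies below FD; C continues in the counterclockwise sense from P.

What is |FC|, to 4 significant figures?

45.61

F is at the origin; FD is horizontal with |FD| = 16.3 and D on the +x side, so D = (16.30, 0.000). The tangent condition forces ED to be normal to FD, so E = D + (0, -9.5) = (16.30, -9.500). On A1, D sits at bearing 90° from E; a 126° counterclockwise sweep puts P at bearing 216°, so P = E + 9.5·(cos 216°, sin 216°) = (8.614, -15.08). Tangency of A1 to PC means the radius EP is perpendicular to PC, so PC runs along (−sin 216°, cos 216°); with |PC| = 28.3, C = (25.25, -37.98). Then |FC| = |C − F| = 45.61.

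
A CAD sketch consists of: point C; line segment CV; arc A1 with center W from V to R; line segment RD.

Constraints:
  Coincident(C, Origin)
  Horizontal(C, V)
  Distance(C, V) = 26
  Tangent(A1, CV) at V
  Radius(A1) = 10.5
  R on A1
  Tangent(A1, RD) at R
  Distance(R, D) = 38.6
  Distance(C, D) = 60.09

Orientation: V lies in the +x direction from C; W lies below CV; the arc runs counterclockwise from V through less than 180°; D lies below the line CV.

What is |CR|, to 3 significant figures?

22.5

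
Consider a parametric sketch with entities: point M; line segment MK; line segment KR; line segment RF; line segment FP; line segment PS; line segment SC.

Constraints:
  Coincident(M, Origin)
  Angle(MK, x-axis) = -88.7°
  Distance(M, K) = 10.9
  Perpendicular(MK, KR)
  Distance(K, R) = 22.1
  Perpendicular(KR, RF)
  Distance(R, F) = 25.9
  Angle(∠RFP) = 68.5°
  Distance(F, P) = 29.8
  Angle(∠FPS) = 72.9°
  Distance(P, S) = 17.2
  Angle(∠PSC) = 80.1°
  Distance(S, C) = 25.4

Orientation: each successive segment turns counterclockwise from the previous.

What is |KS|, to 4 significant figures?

5.330

∠RFP = 68.5° gives FP at -157.2° from the x-axis; with |FP| = 29.8, P = (-5.718, 3.950). ∠FPS = 72.9° gives PS at -50.10° from the x-axis; with |PS| = 17.2, S = (5.315, -9.246). Then |KS| = |S − K| = 5.330.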